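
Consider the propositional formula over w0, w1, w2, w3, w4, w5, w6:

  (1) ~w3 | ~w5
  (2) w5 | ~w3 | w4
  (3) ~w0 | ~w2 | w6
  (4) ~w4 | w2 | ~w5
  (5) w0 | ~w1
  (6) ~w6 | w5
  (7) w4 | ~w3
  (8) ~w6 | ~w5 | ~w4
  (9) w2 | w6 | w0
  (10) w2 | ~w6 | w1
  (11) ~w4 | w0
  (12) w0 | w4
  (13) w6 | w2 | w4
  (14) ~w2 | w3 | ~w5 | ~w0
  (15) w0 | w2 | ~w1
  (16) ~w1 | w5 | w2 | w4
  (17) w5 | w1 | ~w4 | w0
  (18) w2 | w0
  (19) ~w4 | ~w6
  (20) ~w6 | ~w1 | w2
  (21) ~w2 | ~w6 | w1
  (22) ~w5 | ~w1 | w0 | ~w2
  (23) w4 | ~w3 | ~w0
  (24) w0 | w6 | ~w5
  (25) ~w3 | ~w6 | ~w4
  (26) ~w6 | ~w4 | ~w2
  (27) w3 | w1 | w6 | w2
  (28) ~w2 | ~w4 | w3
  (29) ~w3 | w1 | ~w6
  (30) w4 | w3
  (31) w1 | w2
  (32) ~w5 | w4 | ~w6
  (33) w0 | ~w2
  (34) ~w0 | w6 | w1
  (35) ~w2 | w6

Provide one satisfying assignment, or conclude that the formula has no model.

w0: 1, w1: 1, w2: 0, w3: 1, w4: 1, w5: 0, w6: 0

Case w3 = 1:
The clause (~w5) is unit, so w5 = 0.
The clause (w4) is unit, so w4 = 1.
The clause (~w6) is unit, so w6 = 0.
The clause (w0) is unit, so w0 = 1.
The clause (~w2) is unit, so w2 = 0.
The clause (w1) is unit, so w1 = 1.
All clauses are satisfied.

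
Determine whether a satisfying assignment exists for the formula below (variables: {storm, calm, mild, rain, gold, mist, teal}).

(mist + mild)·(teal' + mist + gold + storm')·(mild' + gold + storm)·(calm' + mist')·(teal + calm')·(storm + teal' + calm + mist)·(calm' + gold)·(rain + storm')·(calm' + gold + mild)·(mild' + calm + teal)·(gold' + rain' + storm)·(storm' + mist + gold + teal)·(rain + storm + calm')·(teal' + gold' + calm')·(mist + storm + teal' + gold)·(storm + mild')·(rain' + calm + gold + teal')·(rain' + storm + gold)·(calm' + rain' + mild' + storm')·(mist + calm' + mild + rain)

Branch on mist: set mist = 1.
Unit clause (calm') forces calm = 0.
Branch on rain: set rain = 0.
Unit clause (storm') forces storm = 0.
Unit clause (mild') forces mild = 0.
Every clause is now satisfied; gold, teal are unconstrained.
A satisfying assignment: storm=0, calm=0, mild=0, rain=0, gold=0, mist=1, teal=1.

Yes, satisfiable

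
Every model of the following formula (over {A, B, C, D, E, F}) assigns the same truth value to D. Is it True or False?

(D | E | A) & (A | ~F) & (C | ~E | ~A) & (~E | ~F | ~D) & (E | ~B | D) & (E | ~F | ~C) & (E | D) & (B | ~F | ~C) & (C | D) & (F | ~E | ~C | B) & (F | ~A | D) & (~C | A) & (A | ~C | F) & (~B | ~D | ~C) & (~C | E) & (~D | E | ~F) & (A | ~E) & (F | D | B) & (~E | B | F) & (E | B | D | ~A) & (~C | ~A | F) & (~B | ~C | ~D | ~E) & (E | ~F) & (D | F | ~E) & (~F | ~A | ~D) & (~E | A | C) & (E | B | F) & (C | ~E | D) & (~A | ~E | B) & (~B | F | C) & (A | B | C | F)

False

Suppose D = 1.
Case A = 1:
The clause (~F) is unit, so F = 0.
The clause (~C) is unit, so C = 0.
The clause (~E) is unit, so E = 0.
The clause (B) is unit, so B = 1.
That conflicts with the unit clause (~B).
So A must be the other value — set A = 0.
The clause (~F) is unit, so F = 0.
The clause (~C) is unit, so C = 0.
The clause (~E) is unit, so E = 0.
The clause (B) is unit, so B = 1.
That conflicts with the unit clause (~B).
Either choice for A ends in contradiction.
So every satisfying assignment has D = False.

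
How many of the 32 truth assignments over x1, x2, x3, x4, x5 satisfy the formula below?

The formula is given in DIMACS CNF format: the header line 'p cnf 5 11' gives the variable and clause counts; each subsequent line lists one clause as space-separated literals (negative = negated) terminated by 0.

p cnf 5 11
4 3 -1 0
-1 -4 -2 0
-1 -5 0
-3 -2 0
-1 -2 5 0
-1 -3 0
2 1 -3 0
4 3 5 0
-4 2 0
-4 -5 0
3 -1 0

There are 2^5 = 32 truth assignments over (x1, x2, x3, x4, x5).
Split on x1. With x1 = True, the clauses containing x1 are satisfied and ¬x1 drops from the rest; 0 of the 2^4 = 16 assignments to the other variables satisfy what remains.
With x1 = False, by the same count on the reduced clause set, 3 assignments work.
(One model: x1=F, x2=F, x3=F, x4=F, x5=T.)
Total: 0 + 3 = 3.

3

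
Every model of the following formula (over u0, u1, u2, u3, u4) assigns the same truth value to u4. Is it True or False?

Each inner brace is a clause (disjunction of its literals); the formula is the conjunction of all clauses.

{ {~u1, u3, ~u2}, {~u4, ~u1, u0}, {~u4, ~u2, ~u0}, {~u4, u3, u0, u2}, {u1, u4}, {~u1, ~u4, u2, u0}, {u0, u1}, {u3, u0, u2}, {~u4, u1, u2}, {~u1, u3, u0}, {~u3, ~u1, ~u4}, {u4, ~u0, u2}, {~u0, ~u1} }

False

Suppose u4 = 1.
Suppose u1 = 0.
From the singleton clause (u0), u0 = 1.
From the singleton clause (~u2), u2 = 0.
That conflicts with the unit clause (u2).
That branch fails; take u1 = 1 instead.
From the singleton clause (u0), u0 = 1.
That conflicts with the unit clause (~u0).
Neither u1 = 1 nor u1 = 0 works.
So every satisfying assignment has u4 = False.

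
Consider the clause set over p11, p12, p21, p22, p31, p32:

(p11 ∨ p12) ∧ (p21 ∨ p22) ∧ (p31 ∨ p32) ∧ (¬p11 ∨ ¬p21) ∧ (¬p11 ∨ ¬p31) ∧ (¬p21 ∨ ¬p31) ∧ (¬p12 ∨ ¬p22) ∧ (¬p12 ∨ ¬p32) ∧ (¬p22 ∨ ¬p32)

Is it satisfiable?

Branch on p11: set p11 = True.
From the singleton clause (¬p21), p21 = False.
From the singleton clause (p22), p22 = True.
From the singleton clause (¬p31), p31 = False.
From the singleton clause (p32), p32 = True.
That conflicts with the unit clause (¬p32).
Undo p11 and try p11 = False.
From the singleton clause (p12), p12 = True.
From the singleton clause (¬p22), p22 = False.
From the singleton clause (p21), p21 = True.
From the singleton clause (¬p31), p31 = False.
From the singleton clause (p32), p32 = True.
That conflicts with the unit clause (¬p32).
Both values of p11 lead to a conflict.
No assignment satisfies every clause.

Unsatisfiable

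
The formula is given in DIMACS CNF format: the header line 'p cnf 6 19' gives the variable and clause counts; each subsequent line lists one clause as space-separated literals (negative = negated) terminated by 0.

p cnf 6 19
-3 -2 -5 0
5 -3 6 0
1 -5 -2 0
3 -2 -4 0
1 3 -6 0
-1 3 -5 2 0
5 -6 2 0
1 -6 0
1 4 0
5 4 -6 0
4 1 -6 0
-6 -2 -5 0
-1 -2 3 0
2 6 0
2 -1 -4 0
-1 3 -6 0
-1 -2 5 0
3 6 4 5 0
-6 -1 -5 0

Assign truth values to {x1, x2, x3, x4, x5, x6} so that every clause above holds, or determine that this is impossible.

UNSATISFIABLE

Try x1 = True.
Try x2 = False.
Unit clause (x6) forces x6 = True.
Unit clause (x5) forces x5 = True.
That conflicts with the unit clause (¬x5).
So x2 must be the other value — set x2 = True.
Unit clause (x3) forces x3 = True.
Unit clause (¬x5) forces x5 = False.
That conflicts with the unit clause (x5).
Neither x2 = True nor x2 = False works.
So x1 must be the other value — set x1 = False.
Unit clause (¬x6) forces x6 = False.
Unit clause (x4) forces x4 = True.
Unit clause (x2) forces x2 = True.
Unit clause (¬x5) forces x5 = False.
Unit clause (¬x3) forces x3 = False.
That conflicts with the unit clause (x3).
Neither x1 = True nor x1 = False works.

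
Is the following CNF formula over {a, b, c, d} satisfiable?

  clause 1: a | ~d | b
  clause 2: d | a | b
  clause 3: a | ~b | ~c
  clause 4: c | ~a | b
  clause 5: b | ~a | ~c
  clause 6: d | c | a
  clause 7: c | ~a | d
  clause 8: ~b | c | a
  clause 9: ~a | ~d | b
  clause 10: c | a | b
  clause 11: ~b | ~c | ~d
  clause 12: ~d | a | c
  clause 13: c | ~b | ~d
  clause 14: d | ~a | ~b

No

Case a = 1:
Case c = 1:
From the singleton clause (b), b = 1.
From the singleton clause (~d), d = 0.
But (d) is also a unit clause — contradiction.
So c must be the other value — set c = 0.
From the singleton clause (b), b = 1.
From the singleton clause (d), d = 1.
But (~d) is also a unit clause — contradiction.
Either choice for c ends in contradiction.
So a must be the other value — set a = 0.
Case d = 0:
From the singleton clause (b), b = 1.
From the singleton clause (~c), c = 0.
But (c) is also a unit clause — contradiction.
So d must be the other value — set d = 1.
From the singleton clause (b), b = 1.
From the singleton clause (~c), c = 0.
But (c) is also a unit clause — contradiction.
Either choice for d ends in contradiction.
Either choice for a ends in contradiction.
No assignment satisfies every clause.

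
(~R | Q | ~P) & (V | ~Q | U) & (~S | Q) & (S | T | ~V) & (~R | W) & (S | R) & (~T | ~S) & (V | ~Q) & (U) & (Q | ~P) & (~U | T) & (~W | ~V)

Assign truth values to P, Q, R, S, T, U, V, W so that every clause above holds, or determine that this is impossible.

P=0; Q=0; R=1; S=0; T=1; U=1; V=0; W=1

From the singleton clause (U), U = 1.
From the singleton clause (T), T = 1.
From the singleton clause (~S), S = 0.
From the singleton clause (R), R = 1.
From the singleton clause (W), W = 1.
From the singleton clause (~V), V = 0.
From the singleton clause (~Q), Q = 0.
From the singleton clause (~P), P = 0.
Every clause now holds.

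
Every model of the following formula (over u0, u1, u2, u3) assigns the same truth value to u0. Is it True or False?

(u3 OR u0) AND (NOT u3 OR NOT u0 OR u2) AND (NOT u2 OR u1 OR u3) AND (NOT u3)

True

Suppose u0 = false.
Unit clause (u3) forces u3 = true.
That conflicts with the unit clause (NOT u3).
So every satisfying assignment has u0 = True.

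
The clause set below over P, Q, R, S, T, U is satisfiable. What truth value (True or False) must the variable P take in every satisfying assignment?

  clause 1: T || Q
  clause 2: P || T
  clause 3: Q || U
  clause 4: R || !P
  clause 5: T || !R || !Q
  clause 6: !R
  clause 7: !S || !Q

Suppose P = true.
Unit clause (R) forces R = true.
That conflicts with the unit clause (!R).
So every satisfying assignment has P = False.

False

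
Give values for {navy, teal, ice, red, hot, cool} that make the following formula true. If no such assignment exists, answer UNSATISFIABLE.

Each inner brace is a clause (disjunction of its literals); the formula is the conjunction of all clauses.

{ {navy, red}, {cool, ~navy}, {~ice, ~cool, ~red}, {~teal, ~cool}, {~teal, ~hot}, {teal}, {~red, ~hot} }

The clause (teal) is unit, so teal = 1.
The clause (~cool) is unit, so cool = 0.
The clause (~navy) is unit, so navy = 0.
The clause (red) is unit, so red = 1.
The clause (~hot) is unit, so hot = 0.
No clause remains; ice is free.

navy=0, teal=1, ice=0, red=1, hot=0, cool=0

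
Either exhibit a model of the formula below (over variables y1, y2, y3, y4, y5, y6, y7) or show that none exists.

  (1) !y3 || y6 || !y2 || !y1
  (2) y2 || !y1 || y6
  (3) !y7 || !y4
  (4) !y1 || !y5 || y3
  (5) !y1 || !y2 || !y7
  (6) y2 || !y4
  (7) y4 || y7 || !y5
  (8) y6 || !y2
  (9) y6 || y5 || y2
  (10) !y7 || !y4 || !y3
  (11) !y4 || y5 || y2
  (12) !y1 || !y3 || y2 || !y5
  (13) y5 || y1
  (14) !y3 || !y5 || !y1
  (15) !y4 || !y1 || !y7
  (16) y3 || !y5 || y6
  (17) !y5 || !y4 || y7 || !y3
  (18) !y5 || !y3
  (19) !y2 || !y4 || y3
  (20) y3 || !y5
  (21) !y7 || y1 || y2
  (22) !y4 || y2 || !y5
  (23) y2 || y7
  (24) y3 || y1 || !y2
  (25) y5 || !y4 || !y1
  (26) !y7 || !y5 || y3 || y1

y1 ↦ true; y2 ↦ false; y3 ↦ false; y4 ↦ false; y5 ↦ false; y6 ↦ true; y7 ↦ true

Try y7 = true.
Unit clause (!y4) forces y4 = false.
Try y1 = true.
Unit clause (!y2) forces y2 = false.
Unit clause (y6) forces y6 = true.
Try y5 = false.
No clause remains; y3 is free.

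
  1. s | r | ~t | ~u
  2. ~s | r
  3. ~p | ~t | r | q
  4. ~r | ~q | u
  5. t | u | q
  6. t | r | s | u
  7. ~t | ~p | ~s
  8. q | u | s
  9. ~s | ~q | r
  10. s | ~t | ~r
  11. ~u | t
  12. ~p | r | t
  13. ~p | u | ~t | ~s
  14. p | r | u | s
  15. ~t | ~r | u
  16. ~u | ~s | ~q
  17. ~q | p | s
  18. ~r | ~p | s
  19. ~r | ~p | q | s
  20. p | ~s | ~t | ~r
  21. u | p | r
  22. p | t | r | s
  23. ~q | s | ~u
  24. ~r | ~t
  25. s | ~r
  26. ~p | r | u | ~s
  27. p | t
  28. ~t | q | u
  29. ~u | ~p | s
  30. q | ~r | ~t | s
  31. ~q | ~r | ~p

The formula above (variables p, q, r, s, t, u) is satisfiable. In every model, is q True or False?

Suppose q = 0.
Case s = 0:
(u) alone gives u = 1.
(t) alone gives t = 1.
(r) alone gives r = 1.
Now (~r) is unsatisfied and unit — conflict.
Backtrack on s: now try s = 1.
(r) alone gives r = 1.
(~t) alone gives t = 0.
(u) alone gives u = 1.
Now (~u) is unsatisfied and unit — conflict.
Both values of s lead to a conflict.
So every satisfying assignment has q = True.

True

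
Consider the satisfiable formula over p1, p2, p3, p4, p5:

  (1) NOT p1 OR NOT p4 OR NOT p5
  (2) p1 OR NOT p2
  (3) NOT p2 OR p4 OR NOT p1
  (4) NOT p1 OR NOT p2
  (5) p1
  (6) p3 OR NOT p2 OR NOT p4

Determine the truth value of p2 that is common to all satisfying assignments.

Suppose p2 = true.
From the singleton clause (p1), p1 = true.
That conflicts with the unit clause (NOT p1).
So every satisfying assignment has p2 = False.

False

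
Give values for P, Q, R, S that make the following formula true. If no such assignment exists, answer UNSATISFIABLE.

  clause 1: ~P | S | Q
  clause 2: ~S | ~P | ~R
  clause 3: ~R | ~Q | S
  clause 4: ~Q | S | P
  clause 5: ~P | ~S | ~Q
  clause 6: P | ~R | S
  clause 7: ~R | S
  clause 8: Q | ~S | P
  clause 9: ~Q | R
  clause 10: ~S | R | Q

Suppose R = 0.
(~Q) alone gives Q = 0.
(~S) alone gives S = 0.
(~P) alone gives P = 0.
All clauses are satisfied.

P=0,  Q=0,  R=0,  S=0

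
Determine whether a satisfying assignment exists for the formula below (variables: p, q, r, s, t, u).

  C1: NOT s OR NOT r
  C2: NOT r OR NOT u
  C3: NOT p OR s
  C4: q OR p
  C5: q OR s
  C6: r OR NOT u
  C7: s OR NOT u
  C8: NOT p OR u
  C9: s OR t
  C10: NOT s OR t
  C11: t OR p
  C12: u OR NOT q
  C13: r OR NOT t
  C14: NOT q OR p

Try s = false.
From the singleton clause (NOT p), p = false.
From the singleton clause (q), q = true.
That conflicts with the unit clause (NOT q).
Undo s and try s = true.
From the singleton clause (NOT r), r = false.
From the singleton clause (NOT u), u = false.
From the singleton clause (NOT p), p = false.
From the singleton clause (q), q = true.
That conflicts with the unit clause (NOT q).
Both values of s lead to a conflict.
No assignment satisfies every clause.

No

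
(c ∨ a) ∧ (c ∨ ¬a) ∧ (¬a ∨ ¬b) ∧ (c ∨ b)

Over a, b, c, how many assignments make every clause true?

3

There are 2^3 = 8 truth assignments over (a, b, c).
Split on c. With c = True, the clauses containing c are satisfied and ¬c drops from the rest; 3 of the 2^2 = 4 assignments to the other variables satisfy what remains.
With c = False, by the same count on the reduced clause set, 0 assignments work.
(One model: a=F, b=F, c=T.)
Total: 3 + 0 = 3.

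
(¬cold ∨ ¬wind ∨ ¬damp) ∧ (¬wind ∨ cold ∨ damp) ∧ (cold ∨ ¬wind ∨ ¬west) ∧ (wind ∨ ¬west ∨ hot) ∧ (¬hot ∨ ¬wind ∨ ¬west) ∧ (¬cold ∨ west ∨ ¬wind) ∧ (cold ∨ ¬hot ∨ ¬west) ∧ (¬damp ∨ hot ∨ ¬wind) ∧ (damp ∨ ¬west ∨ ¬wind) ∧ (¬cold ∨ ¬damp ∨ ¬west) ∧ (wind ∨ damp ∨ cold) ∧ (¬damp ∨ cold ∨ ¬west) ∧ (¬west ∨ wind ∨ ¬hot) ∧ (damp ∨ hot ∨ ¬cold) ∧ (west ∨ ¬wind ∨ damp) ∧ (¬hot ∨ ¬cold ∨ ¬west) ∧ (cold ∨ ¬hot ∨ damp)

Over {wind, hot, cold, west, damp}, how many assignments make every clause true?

There are 2^5 = 32 truth assignments over (wind, hot, cold, west, damp).
Split on wind. With wind = True, the clauses containing wind are satisfied and ¬wind drops from the rest; 1 of the 2^4 = 16 assignments to the other variables satisfy what remains.
With wind = False, by the same count on the reduced clause set, 5 assignments work.
(One model: wind=F, hot=F, cold=F, west=F, damp=T.)
Total: 1 + 5 = 6.

6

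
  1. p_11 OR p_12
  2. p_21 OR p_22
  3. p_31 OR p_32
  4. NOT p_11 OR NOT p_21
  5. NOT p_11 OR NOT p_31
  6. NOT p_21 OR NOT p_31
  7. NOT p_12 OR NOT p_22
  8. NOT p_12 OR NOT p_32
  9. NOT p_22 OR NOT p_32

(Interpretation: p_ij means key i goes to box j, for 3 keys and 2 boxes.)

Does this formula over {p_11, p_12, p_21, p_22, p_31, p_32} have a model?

No

Try p_11 = true.
(NOT p_21) alone gives p_21 = false.
(p_22) alone gives p_22 = true.
(NOT p_31) alone gives p_31 = false.
(p_32) alone gives p_32 = true.
But (NOT p_32) is also a unit clause — contradiction.
Backtrack on p_11: now try p_11 = false.
(p_12) alone gives p_12 = true.
(NOT p_22) alone gives p_22 = false.
(p_21) alone gives p_21 = true.
(NOT p_31) alone gives p_31 = false.
(p_32) alone gives p_32 = true.
But (NOT p_32) is also a unit clause — contradiction.
Either choice for p_11 ends in contradiction.
No assignment satisfies every clause.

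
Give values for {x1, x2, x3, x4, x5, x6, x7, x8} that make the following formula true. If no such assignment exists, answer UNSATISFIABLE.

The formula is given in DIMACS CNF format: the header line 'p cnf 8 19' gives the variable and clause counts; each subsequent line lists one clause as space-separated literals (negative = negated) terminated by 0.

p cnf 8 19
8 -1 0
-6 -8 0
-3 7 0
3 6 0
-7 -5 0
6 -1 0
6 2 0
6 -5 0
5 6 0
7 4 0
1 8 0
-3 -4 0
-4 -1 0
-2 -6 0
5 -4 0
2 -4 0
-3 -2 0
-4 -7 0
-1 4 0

UNSATISFIABLE

Case x8 = True:
The clause (¬x6) is unit, so x6 = False.
The clause (x3) is unit, so x3 = True.
The clause (x7) is unit, so x7 = True.
The clause (¬x5) is unit, so x5 = False.
That conflicts with the unit clause (x5).
Backtrack on x8: now try x8 = False.
The clause (¬x1) is unit, so x1 = False.
That conflicts with the unit clause (x1).
Neither x8 = True nor x8 = False works.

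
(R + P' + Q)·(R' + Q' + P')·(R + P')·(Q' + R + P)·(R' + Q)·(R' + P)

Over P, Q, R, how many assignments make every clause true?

There are 2^3 = 8 truth assignments over (P, Q, R).
Split on P. With P = 1, the clauses containing P are satisfied and P' drops from the rest; 0 of the 2^2 = 4 assignments to the other variables satisfy what remains.
With P = 0, by the same count on the reduced clause set, 1 assignment works.
(One model: P=F, Q=F, R=F.)
Total: 0 + 1 = 1.

1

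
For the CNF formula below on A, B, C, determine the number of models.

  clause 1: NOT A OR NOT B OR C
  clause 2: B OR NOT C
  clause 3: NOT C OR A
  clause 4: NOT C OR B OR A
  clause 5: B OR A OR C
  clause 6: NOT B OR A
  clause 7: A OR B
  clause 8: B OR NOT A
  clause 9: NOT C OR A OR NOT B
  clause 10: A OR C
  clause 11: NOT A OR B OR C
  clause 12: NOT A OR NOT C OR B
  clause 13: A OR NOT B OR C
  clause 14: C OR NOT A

There are 2^3 = 8 truth assignments over (A, B, C).
Check each against the 14 clauses (columns in the order A, B, C):
  F F F  ✗ fails (B OR A OR C)
  F F T  ✗ fails (B OR NOT C)
  F T F  ✗ fails (NOT B OR A)
  F T T  ✗ fails (NOT C OR A)
  T F F  ✗ fails (B OR NOT A)
  T F T  ✗ fails (B OR NOT C)
  T T F  ✗ fails (NOT A OR NOT B OR C)
  T T T  ✓ satisfies all
1 of the 8 rows is a model.

1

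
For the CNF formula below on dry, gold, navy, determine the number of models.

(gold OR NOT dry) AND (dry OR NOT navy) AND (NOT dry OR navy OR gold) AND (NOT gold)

1

There are 2^3 = 8 truth assignments over (dry, gold, navy).
Split on navy. With navy = true, the clauses containing navy are satisfied and NOT navy drops from the rest; 0 of the 2^2 = 4 assignments to the other variables satisfy what remains.
With navy = false, by the same count on the reduced clause set, 1 assignment works.
(One model: dry=F, gold=F, navy=F.)
Total: 0 + 1 = 1.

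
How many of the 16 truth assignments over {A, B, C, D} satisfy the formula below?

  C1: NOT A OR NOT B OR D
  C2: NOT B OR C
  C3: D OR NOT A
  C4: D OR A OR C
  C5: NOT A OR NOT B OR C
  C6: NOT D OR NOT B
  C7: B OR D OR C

6

There are 2^4 = 16 truth assignments over (A, B, C, D).
Split on C. With C = true, the clauses containing C are satisfied and NOT C drops from the rest; 4 of the 2^3 = 8 assignments to the other variables satisfy what remains.
With C = false, by the same count on the reduced clause set, 2 assignments work.
(One model: A=F, B=F, C=F, D=T.)
Total: 4 + 2 = 6.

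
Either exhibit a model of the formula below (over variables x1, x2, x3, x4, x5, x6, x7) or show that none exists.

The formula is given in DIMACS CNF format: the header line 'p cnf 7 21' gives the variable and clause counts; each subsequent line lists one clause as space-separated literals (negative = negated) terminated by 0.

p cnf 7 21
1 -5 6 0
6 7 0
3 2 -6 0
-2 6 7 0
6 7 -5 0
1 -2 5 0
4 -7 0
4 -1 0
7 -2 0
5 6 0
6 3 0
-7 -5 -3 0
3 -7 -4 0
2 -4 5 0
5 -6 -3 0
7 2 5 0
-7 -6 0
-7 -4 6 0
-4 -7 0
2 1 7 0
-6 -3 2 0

UNSATISFIABLE

Case x6 = True:
(¬x7) alone gives x7 = False.
(¬x2) alone gives x2 = False.
(x3) alone gives x3 = True.
That conflicts with the unit clause (¬x3).
So x6 must be the other value — set x6 = False.
(x7) alone gives x7 = True.
(x4) alone gives x4 = True.
That conflicts with the unit clause (¬x4).
Either choice for x6 ends in contradiction.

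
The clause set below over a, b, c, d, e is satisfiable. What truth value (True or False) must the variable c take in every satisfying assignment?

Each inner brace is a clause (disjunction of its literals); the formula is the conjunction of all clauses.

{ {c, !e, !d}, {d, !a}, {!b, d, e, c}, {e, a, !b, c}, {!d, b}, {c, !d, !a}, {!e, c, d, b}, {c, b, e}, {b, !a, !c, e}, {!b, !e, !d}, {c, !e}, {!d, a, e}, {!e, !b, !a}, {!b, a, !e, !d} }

True

Suppose c = false.
The clause (!e) is unit, so e = false.
The clause (b) is unit, so b = true.
The clause (d) is unit, so d = true.
The clause (a) is unit, so a = true.
Now (!a) is unsatisfied and unit — conflict.
So every satisfying assignment has c = True.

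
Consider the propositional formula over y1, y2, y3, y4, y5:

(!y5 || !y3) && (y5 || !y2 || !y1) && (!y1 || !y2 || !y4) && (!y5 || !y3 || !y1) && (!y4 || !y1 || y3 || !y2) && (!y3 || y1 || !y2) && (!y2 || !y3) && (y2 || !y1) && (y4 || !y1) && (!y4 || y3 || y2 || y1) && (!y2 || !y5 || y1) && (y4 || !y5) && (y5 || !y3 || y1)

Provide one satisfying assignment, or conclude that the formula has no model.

Suppose y5 = false.
Suppose y2 = false.
The clause (!y1) is unit, so y1 = false.
The clause (!y3) is unit, so y3 = false.
The clause (!y4) is unit, so y4 = false.
This assignment satisfies each clause.

y1=false,  y2=false,  y3=false,  y4=false,  y5=false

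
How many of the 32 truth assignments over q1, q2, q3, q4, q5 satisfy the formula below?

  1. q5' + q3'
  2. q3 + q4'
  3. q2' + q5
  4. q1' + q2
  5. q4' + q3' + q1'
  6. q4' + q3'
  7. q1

There are 2^5 = 32 truth assignments over (q1, q2, q3, q4, q5).
Split on q4. With q4 = 1, the clauses containing q4 are satisfied and q4' drops from the rest; 0 of the 2^4 = 16 assignments to the other variables satisfy what remains.
With q4 = 0, by the same count on the reduced clause set, 1 assignment works.
Total: 0 + 1 = 1.

1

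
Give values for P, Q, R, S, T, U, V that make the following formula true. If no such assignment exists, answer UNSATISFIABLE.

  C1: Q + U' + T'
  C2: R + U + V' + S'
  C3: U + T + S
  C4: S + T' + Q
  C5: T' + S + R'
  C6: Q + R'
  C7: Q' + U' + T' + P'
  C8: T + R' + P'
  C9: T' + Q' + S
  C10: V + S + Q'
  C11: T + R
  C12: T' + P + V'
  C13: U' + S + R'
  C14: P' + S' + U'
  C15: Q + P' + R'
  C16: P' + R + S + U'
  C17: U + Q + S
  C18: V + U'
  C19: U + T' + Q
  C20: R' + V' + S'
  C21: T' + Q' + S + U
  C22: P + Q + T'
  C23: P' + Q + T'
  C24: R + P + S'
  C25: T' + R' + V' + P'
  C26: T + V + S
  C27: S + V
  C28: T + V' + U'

Try Q = 1.
Try T = 1.
The clause (S) is unit, so S = 1.
Try U = 0.
Try R = 0.
The clause (V') is unit, so V = 0.
The clause (P) is unit, so P = 1.
This assignment satisfies each clause.

P=1, Q=1, R=0, S=1, T=1, U=0, V=0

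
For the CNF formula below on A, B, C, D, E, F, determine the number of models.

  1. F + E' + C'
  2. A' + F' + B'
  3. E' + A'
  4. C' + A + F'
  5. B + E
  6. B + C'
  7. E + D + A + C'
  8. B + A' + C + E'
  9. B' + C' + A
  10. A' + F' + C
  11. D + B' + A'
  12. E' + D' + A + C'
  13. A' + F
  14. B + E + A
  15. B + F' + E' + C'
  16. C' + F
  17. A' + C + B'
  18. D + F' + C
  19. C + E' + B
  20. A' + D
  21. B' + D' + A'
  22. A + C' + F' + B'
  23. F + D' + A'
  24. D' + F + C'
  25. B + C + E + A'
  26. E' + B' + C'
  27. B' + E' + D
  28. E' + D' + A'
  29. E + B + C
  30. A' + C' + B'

There are 2^6 = 64 truth assignments over (A, B, C, D, E, F).
Split on F. With F = 1, the clauses containing F are satisfied and F' drops from the rest; 2 of the 2^5 = 32 assignments to the other variables satisfy what remains.
With F = 0, by the same count on the reduced clause set, 3 assignments work.
Total: 2 + 3 = 5.

5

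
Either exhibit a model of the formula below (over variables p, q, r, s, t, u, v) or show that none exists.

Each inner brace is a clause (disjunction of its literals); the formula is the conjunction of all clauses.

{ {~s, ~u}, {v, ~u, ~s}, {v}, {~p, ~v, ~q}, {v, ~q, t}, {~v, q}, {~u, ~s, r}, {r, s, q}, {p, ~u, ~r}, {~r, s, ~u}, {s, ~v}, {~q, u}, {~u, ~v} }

The clause (v) is unit, so v = 1.
The clause (q) is unit, so q = 1.
The clause (~p) is unit, so p = 0.
The clause (s) is unit, so s = 1.
The clause (~u) is unit, so u = 0.
Now (u) is unsatisfied and unit — conflict.

UNSATISFIABLE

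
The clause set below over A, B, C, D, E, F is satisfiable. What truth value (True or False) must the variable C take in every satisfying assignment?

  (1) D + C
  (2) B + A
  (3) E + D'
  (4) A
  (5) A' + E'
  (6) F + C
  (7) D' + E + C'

Suppose C = 0.
(D) alone gives D = 1.
(E) alone gives E = 1.
(A) alone gives A = 1.
That conflicts with the unit clause (A').
So every satisfying assignment has C = True.

True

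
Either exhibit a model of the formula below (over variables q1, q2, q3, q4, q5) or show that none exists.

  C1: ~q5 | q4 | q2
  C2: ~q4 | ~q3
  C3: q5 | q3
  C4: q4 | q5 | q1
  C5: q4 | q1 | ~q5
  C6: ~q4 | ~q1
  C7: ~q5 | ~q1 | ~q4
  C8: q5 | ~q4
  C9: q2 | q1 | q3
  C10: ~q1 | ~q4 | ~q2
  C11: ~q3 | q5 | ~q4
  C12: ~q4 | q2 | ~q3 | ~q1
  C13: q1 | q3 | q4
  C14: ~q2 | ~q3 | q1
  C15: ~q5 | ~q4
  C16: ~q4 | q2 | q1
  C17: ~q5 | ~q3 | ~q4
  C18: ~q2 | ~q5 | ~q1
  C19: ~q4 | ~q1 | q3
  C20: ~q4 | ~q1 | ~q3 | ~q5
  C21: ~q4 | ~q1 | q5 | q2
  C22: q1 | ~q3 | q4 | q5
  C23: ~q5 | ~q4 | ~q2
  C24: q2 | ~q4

Try q4 = 0.
Try q5 = 0.
(q3) alone gives q3 = 1.
(q1) alone gives q1 = 1.
All clauses hold; q2 can take either value.

q1 ↦ 1, q2 ↦ 1, q3 ↦ 1, q4 ↦ 0, q5 ↦ 0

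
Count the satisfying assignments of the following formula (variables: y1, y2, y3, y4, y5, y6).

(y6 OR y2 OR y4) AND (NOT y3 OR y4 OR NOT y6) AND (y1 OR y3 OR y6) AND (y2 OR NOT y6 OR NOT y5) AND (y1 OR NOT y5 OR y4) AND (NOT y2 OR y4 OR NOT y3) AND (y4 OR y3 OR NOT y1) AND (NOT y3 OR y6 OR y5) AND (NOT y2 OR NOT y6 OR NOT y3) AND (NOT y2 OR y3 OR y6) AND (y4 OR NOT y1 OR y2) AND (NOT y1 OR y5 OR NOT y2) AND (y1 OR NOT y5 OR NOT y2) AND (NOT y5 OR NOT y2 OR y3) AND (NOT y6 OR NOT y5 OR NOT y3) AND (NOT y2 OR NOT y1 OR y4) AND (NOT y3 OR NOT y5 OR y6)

There are 2^6 = 64 truth assignments over (y1, y2, y3, y4, y5, y6).
Split on y2. With y2 = true, the clauses containing y2 are satisfied and NOT y2 drops from the rest; 2 of the 2^5 = 32 assignments to the other variables satisfy what remains.
With y2 = false, by the same count on the reduced clause set, 7 assignments work.
(One model: y1=F, y2=F, y3=F, y4=F, y5=F, y6=T.)
Total: 2 + 7 = 9.

9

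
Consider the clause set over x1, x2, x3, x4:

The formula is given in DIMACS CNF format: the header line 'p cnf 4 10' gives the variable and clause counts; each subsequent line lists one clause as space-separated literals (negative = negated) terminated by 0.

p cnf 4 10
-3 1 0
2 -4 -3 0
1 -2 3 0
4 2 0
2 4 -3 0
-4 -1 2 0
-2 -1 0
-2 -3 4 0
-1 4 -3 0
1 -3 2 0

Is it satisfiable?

Suppose x3 = False.
Suppose x1 = False.
(¬x2) alone gives x2 = False.
(x4) alone gives x4 = True.
This assignment satisfies each clause.
A satisfying assignment: x1 ↦ False, x2 ↦ False, x3 ↦ False, x4 ↦ True.

Yes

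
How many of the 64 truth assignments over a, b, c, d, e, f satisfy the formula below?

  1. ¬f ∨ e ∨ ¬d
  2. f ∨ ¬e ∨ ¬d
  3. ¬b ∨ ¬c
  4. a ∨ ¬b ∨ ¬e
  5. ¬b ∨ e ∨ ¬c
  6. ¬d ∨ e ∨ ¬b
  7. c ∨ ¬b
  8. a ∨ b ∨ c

There are 2^6 = 64 truth assignments over (a, b, c, d, e, f).
Split on f. With f = True, the clauses containing f are satisfied and ¬f drops from the rest; 9 of the 2^5 = 32 assignments to the other variables satisfy what remains.
With f = False, by the same count on the reduced clause set, 9 assignments work.
(One model: a=F, b=F, c=T, d=F, e=F, f=F.)
Total: 9 + 9 = 18.

18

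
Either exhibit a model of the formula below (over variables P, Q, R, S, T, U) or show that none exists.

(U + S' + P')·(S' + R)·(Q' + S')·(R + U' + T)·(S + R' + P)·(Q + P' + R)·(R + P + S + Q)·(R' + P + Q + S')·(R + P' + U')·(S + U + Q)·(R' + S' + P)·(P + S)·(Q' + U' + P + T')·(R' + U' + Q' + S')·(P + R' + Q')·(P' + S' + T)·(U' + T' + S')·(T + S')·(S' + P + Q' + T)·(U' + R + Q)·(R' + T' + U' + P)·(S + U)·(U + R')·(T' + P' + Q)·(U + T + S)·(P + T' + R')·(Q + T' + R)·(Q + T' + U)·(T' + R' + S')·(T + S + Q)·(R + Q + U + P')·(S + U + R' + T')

P=1, Q=1, R=1, S=0, T=1, U=1

Try S = 0.
(P) alone gives P = 1.
(U) alone gives U = 1.
(R) alone gives R = 1.
Try T = 1.
(Q) alone gives Q = 1.
This assignment satisfies each clause.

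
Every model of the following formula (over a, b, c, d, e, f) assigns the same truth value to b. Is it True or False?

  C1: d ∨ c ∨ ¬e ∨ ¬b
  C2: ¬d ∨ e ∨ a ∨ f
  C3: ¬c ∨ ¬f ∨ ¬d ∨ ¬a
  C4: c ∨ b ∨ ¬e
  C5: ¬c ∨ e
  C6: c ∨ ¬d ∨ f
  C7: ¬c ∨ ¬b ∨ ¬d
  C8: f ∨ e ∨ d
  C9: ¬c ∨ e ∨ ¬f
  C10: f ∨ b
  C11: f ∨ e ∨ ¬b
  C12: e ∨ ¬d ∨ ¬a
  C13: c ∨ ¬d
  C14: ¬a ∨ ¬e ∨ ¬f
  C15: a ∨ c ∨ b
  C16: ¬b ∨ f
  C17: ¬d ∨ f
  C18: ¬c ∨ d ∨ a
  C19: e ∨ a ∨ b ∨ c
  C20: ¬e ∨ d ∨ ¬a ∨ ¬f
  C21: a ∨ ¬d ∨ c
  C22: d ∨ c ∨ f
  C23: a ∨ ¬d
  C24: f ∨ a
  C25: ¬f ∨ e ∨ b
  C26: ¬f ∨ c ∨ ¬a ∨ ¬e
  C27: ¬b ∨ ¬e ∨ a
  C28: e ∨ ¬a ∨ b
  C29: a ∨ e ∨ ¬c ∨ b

Suppose b = False.
From the singleton clause (f), f = True.
From the singleton clause (e), e = True.
From the singleton clause (c), c = True.
From the singleton clause (¬a), a = False.
From the singleton clause (d), d = True.
But (¬d) is also a unit clause — contradiction.
So every satisfying assignment has b = True.

True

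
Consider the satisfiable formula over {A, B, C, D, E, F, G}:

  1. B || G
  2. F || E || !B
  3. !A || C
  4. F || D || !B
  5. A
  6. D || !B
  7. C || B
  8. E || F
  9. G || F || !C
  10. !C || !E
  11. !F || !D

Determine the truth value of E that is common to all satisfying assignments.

False

Suppose E = true.
The clause (A) is unit, so A = true.
The clause (C) is unit, so C = true.
Now (!C) is unsatisfied and unit — conflict.
So every satisfying assignment has E = False.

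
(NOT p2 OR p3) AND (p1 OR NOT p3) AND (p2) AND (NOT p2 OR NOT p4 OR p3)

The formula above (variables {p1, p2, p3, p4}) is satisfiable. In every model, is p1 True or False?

True

Suppose p1 = false.
The clause (NOT p3) is unit, so p3 = false.
The clause (NOT p2) is unit, so p2 = false.
That conflicts with the unit clause (p2).
So every satisfying assignment has p1 = True.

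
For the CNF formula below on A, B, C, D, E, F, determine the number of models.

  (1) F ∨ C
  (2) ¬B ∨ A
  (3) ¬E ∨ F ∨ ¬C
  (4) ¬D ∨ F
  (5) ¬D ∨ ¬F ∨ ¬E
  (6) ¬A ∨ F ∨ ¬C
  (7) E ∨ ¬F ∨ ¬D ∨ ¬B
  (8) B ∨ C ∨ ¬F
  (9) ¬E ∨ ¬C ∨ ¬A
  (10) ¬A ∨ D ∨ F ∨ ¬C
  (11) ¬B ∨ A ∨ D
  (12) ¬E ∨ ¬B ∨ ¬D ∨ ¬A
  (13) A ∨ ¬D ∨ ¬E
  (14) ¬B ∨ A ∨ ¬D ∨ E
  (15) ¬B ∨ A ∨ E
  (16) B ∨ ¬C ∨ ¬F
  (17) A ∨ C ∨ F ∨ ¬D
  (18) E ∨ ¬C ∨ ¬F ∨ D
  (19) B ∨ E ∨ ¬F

3

There are 2^6 = 64 truth assignments over (A, B, C, D, E, F).
Split on B. With B = True, the clauses containing B are satisfied and ¬B drops from the rest; 2 of the 2^5 = 32 assignments to the other variables satisfy what remains.
With B = False, by the same count on the reduced clause set, 1 assignment works.
(One model: A=F, B=F, C=T, D=F, E=F, F=F.)
Total: 2 + 1 = 3.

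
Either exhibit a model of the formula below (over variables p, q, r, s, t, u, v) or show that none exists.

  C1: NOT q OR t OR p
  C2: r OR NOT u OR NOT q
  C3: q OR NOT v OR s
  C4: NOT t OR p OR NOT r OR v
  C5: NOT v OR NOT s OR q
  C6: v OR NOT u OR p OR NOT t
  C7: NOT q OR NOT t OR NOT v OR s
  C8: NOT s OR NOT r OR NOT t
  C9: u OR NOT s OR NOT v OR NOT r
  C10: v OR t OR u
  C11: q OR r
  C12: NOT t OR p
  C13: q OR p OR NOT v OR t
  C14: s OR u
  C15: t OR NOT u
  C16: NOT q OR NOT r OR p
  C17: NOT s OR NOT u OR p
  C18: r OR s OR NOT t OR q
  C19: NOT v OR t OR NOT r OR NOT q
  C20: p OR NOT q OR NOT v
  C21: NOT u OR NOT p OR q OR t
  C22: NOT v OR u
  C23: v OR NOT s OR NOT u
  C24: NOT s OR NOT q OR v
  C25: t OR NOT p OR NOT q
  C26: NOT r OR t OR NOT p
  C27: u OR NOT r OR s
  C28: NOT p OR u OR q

Branch on q: set q = false.
The clause (r) is unit, so r = true.
Branch on v: set v = false.
Branch on t: set t = true.
The clause (p) is unit, so p = true.
The clause (NOT s) is unit, so s = false.
The clause (u) is unit, so u = true.
All clauses are satisfied.

p: true; q: false; r: true; s: false; t: true; u: true; v: false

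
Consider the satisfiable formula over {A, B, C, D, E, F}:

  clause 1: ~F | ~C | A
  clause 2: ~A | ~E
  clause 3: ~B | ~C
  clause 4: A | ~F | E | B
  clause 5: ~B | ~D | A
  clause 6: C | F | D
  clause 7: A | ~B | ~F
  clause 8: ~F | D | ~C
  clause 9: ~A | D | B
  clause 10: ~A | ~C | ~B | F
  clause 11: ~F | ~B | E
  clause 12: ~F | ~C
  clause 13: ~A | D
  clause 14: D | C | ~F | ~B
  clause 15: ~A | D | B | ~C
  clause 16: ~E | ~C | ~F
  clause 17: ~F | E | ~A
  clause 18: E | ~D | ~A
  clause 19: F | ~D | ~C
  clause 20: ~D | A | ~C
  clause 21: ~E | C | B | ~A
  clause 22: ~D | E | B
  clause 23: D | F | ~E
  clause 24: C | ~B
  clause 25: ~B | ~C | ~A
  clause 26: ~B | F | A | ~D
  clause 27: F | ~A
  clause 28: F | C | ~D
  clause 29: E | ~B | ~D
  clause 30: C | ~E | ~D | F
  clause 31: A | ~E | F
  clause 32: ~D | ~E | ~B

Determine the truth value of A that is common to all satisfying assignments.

False

Suppose A = 1.
(~E) alone gives E = 0.
(D) alone gives D = 1.
But (~D) is also a unit clause — contradiction.
So every satisfying assignment has A = False.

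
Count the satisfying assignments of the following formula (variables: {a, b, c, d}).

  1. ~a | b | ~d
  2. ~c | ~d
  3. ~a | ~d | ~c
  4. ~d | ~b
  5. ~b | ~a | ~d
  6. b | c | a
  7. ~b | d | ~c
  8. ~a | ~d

There are 2^4 = 16 truth assignments over (a, b, c, d).
Split on a. With a = 1, the clauses containing a are satisfied and ~a drops from the rest; 3 of the 2^3 = 8 assignments to the other variables satisfy what remains.
With a = 0, by the same count on the reduced clause set, 2 assignments work.
(One model: a=F, b=F, c=T, d=F.)
Total: 3 + 2 = 5.

5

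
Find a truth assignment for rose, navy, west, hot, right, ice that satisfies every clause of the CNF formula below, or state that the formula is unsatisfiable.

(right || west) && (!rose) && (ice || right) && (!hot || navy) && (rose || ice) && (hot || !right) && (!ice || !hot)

(!rose) alone gives rose = false.
(ice) alone gives ice = true.
(!hot) alone gives hot = false.
(!right) alone gives right = false.
(west) alone gives west = true.
All clauses hold; navy can take either value.

rose ↦ false,  navy ↦ true,  west ↦ true,  hot ↦ false,  right ↦ false,  ice ↦ true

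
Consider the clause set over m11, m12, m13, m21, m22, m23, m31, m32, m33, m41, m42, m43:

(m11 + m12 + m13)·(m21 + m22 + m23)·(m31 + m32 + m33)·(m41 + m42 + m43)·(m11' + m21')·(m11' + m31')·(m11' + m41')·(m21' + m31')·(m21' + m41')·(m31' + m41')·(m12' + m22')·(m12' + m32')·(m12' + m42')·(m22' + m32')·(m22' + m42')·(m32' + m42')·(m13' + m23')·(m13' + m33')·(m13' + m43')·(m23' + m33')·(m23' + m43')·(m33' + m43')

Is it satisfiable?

Suppose m11 = 0.
Suppose m12 = 1.
(m22') alone gives m22 = 0.
(m32') alone gives m32 = 0.
(m42') alone gives m42 = 0.
Suppose m21 = 1.
(m31') alone gives m31 = 0.
(m33) alone gives m33 = 1.
(m41') alone gives m41 = 0.
(m43) alone gives m43 = 1.
Now (m43') is unsatisfied and unit — conflict.
That branch fails; take m21 = 0 instead.
(m23) alone gives m23 = 1.
(m13') alone gives m13 = 0.
(m33') alone gives m33 = 0.
(m31) alone gives m31 = 1.
(m41') alone gives m41 = 0.
(m43) alone gives m43 = 1.
Now (m43') is unsatisfied and unit — conflict.
Either choice for m21 ends in contradiction.
That branch fails; take m12 = 0 instead.
(m13) alone gives m13 = 1.
(m23') alone gives m23 = 0.
(m33') alone gives m33 = 0.
(m43') alone gives m43 = 0.
Suppose m21 = 1.
(m31') alone gives m31 = 0.
(m32) alone gives m32 = 1.
(m41') alone gives m41 = 0.
(m42) alone gives m42 = 1.
Now (m42') is unsatisfied and unit — conflict.
That branch fails; take m21 = 0 instead.
(m22) alone gives m22 = 1.
(m32') alone gives m32 = 0.
(m31) alone gives m31 = 1.
(m41') alone gives m41 = 0.
(m42) alone gives m42 = 1.
Now (m42') is unsatisfied and unit — conflict.
Either choice for m21 ends in contradiction.
Either choice for m12 ends in contradiction.
That branch fails; take m11 = 1 instead.
(m21') alone gives m21 = 0.
(m31') alone gives m31 = 0.
(m41') alone gives m41 = 0.
Suppose m22 = 1.
(m12') alone gives m12 = 0.
(m32') alone gives m32 = 0.
(m33) alone gives m33 = 1.
(m42') alone gives m42 = 0.
(m43) alone gives m43 = 1.
Now (m43') is unsatisfied and unit — conflict.
That branch fails; take m22 = 0 instead.
(m23) alone gives m23 = 1.
(m13') alone gives m13 = 0.
(m33') alone gives m33 = 0.
(m32) alone gives m32 = 1.
(m12') alone gives m12 = 0.
(m42') alone gives m42 = 0.
(m43) alone gives m43 = 1.
Now (m43') is unsatisfied and unit — conflict.
Either choice for m22 ends in contradiction.
Either choice for m11 ends in contradiction.
No assignment satisfies every clause.

No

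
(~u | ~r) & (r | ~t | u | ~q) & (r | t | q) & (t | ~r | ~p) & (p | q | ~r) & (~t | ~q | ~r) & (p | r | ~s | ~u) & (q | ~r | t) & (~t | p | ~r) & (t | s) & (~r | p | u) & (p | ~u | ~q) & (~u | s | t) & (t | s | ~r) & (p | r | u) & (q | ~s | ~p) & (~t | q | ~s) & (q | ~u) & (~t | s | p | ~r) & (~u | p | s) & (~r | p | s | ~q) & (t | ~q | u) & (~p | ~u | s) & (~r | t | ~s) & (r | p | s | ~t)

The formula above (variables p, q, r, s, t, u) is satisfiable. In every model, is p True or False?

True

Suppose p = 0.
Suppose u = 0.
(~r) alone gives r = 0.
But (r) is also a unit clause — contradiction.
Undo u and try u = 1.
(~r) alone gives r = 0.
(~s) alone gives s = 0.
But (s) is also a unit clause — contradiction.
Neither u = 1 nor u = 0 works.
So every satisfying assignment has p = True.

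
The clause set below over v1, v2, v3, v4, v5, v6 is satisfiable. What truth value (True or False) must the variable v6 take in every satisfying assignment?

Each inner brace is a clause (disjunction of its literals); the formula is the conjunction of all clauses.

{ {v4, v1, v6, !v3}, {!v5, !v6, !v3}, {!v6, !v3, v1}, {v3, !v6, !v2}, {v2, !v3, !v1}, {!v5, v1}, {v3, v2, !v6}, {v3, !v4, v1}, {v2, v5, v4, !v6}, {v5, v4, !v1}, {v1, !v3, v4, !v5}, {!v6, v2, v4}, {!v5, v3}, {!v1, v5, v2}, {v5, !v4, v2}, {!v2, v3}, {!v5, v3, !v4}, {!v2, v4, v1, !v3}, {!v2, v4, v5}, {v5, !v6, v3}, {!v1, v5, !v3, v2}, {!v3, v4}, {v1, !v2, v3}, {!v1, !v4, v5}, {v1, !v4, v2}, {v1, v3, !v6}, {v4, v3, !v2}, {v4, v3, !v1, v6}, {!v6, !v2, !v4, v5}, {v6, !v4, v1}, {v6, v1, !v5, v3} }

Suppose v6 = true.
Suppose v5 = false.
The clause (v3) is unit, so v3 = true.
The clause (v1) is unit, so v1 = true.
The clause (v2) is unit, so v2 = true.
The clause (v4) is unit, so v4 = true.
That conflicts with the unit clause (!v4).
So v5 must be the other value — set v5 = true.
The clause (!v3) is unit, so v3 = false.
That conflicts with the unit clause (v3).
Either choice for v5 ends in contradiction.
So every satisfying assignment has v6 = False.

False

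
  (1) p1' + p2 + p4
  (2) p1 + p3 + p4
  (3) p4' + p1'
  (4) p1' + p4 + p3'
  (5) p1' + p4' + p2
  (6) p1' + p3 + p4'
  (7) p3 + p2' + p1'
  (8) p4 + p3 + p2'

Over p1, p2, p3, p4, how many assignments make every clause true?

There are 2^4 = 16 truth assignments over (p1, p2, p3, p4).
Split on p2. With p2 = 1, the clauses containing p2 are satisfied and p2' drops from the rest; 3 of the 2^3 = 8 assignments to the other variables satisfy what remains.
With p2 = 0, by the same count on the reduced clause set, 3 assignments work.
(One model: p1=F, p2=F, p3=F, p4=T.)
Total: 3 + 3 = 6.

6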